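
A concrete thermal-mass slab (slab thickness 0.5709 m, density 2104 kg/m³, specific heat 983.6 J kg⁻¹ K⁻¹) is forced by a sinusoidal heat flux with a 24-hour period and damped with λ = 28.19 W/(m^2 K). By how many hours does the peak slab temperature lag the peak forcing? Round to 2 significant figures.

Areal heat capacity C = ρ c_p D = 2104 × 983.6 × 0.5709 = 1.18×10^6 J/(m²·K).
ω = 2π / 86400 s = 7.27×10^-5 s⁻¹.
Phase lag φ = arctan(Cω/λ) = arctan(85.9/28.19) = 1.25 rad.
Time lag = φ / ω = 1.25 / 7.27×10^-5 = 17200 s = 4.79 hours.

4.8 hours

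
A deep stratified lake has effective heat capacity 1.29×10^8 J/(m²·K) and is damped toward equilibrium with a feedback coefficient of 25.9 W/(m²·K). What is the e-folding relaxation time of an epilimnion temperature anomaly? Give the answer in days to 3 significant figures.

57.6 days

Areal heat capacity C = 1.29×10^8 J/(m²·K) (given).
Relaxation time τ = C / λ = 1.29×10^8 / 25.9 = 4.98×10^6 s.
In days: 4.98×10^6 s / (86400 s/day) = 57.6 days.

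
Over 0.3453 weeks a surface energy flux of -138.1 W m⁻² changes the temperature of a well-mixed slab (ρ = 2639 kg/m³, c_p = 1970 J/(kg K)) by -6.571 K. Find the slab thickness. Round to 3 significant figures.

0.844 m

Heat input Q = F Δt = -138.1 × 2.09×10^5 s = -2.88×10^7 J/m².
Required areal heat capacity C = Q / ΔT = 4.39×10^6 J/(m²·K).
Depth D = C / (ρ c_p) = 4.39×10^6 / (2639 × 1970) = 0.844 m.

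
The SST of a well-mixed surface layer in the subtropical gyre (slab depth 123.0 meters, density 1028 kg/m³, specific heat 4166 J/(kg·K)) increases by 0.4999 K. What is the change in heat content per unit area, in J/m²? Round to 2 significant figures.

Areal heat capacity C = ρ c_p D = 1028 × 4166 × 123.0 = 5.27×10^8 J m⁻² K⁻¹.
ΔQ = C ΔT = 5.27×10^8 × 0.4999 = 2.63×10^8 J/m².

2.6×10^8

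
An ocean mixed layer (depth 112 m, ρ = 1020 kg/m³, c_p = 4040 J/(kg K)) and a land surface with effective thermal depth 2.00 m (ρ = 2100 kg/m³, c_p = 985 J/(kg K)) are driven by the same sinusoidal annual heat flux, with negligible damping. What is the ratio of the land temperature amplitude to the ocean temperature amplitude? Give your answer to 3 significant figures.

112

C_ocean = 1020 × 4040 × 112 = 4.62×10^8 J/(m²·K).
C_land = 2100 × 985 × 2.00 = 4.14×10^6 J/(m²·K).
Undamped amplitude ∝ 1/C, so A_land/A_ocean = C_ocean/C_land = 112.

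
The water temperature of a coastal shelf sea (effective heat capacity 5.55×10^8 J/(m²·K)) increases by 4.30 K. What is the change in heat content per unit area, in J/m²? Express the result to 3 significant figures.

Areal heat capacity C = 5.55×10^8 J/(m²·K) (given).
ΔQ = C ΔT = 5.55×10^8 × 4.30 = 2.39×10^9 J/m².

2.39×10^9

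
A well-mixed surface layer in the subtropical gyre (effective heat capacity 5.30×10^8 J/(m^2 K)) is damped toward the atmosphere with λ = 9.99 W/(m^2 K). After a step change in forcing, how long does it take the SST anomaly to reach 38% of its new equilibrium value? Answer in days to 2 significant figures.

290 days

Areal heat capacity C = 5.30×10^8 J/(m^2 K) (given).
τ = C / λ = 5.30×10^8 / 9.99 = 5.31×10^7 s.
Fraction reached: 1 − e^(−t/τ) = 0.38 ⇒ t = −τ ln(1 − 0.38) = τ × 0.478.
t = 2.54×10^7 s = 294 days.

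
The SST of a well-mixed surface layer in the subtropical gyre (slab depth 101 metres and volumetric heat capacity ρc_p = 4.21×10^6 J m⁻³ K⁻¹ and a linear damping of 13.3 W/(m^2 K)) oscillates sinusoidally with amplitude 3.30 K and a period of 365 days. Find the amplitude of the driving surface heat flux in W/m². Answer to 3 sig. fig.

Areal heat capacity C = ρc_p × D = 4.21×10^6 × 101 = 4.25×10^8 J/(m^2 K).
ω = 2π / 3.15×10^7 s = 1.99×10^-7 s⁻¹.
√((Cω)² + λ²) = √((84.7)² + 13.3²) = 85.8 W/(m²·K).
F₀ = A × √((Cω)²+λ²) = 3.30 × 85.8 = 283 W/m².

283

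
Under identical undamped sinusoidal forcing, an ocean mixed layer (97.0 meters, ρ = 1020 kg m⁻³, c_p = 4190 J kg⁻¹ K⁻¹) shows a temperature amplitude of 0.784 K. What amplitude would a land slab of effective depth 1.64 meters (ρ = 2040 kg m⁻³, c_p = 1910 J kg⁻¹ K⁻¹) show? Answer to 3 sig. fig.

C_ocean = 4.15×10^8 J/(m²·K); C_land = 6.39×10^6 J/(m²·K).
A ∝ 1/C ⇒ A_land = A_ocean × C_ocean/C_land = 0.784 × 64.9 = 50.9 K.

50.9 K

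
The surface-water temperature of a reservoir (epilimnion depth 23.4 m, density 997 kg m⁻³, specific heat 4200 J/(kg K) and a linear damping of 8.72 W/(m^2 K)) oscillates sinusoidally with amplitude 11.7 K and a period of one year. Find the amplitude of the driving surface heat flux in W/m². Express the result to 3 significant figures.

250

Areal heat capacity C = ρ c_p D = 997 × 4200 × 23.4 = 9.80×10^7 J/(m^2 K).
ω = 2π / 3.15×10^7 s = 1.99×10^-7 s⁻¹.
√((Cω)² + λ²) = √((19.5)² + 8.72²) = 21.4 W/(m²·K).
F₀ = A × √((Cω)²+λ²) = 11.7 × 21.4 = 250 W/m².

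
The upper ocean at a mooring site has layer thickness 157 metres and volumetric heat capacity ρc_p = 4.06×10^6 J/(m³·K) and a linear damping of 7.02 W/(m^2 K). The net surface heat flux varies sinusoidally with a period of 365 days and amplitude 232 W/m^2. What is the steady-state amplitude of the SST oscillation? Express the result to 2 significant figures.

1.8 K

Areal heat capacity C = ρc_p × D = 4.06×10^6 × 157 = 6.37×10^8 J m⁻² K⁻¹.
Angular frequency ω = 2π / T = 2π / 3.15×10^7 s = 1.99×10^-7 s⁻¹.
√((Cω)² + λ²) = √((127)² + 7.02²) = 127 W/(m²·K).
Amplitude A = F₀ / √((Cω)²+λ²) = 232 / 127 = 1.82 K.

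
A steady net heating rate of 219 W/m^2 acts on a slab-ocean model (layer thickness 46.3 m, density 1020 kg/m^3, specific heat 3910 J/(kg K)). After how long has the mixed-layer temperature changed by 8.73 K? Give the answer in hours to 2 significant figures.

2000 hours

Areal heat capacity C = ρ c_p D = 1020 × 3910 × 46.3 = 1.85×10^8 J m⁻² K⁻¹.
Time required: Δt = C ΔT / F = 1.85×10^8 × 8.73 / 219 = 7.36×10^6 s.
In hours: 7.36×10^6 s / (3600 s/hour) = 2040 hours.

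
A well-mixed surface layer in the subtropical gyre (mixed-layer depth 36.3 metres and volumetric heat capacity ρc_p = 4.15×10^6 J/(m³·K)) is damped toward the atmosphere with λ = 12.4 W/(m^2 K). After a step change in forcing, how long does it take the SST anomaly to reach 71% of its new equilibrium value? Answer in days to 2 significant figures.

Areal heat capacity C = ρc_p × D = 4.15×10^6 × 36.3 = 1.51×10^8 J/(m^2 K).
τ = C / λ = 1.51×10^8 / 12.4 = 1.21×10^7 s.
Fraction reached: 1 − e^(−t/τ) = 0.71 ⇒ t = −τ ln(1 − 0.71) = τ × 1.24.
t = 1.50×10^7 s = 174 days.

170 days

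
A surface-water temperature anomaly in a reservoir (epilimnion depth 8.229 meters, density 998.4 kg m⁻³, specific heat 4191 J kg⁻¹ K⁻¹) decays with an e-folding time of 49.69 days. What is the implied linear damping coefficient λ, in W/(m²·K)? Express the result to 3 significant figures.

8.02

Areal heat capacity C = ρ c_p D = 998.4 × 4191 × 8.229 = 3.44×10^7 J/(m²·K).
τ = 49.69 days = 4.29×10^6 s.
λ = C / τ = 3.44×10^7 / 4.29×10^6 = 8.02 W/(m²·K).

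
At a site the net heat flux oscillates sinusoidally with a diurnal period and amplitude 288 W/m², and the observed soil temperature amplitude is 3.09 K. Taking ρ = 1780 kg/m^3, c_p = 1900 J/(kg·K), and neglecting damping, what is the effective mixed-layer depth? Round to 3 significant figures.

ω = 2π / 86400 s = 7.27×10^-5 s⁻¹.
Required C = F₀ / (A ω) = 288 / (3.09 × 7.27×10^-5) = 1.28×10^6 J/(m²·K).
D = C / (ρ c_p) = 1.28×10^6 / (1780 × 1900) = 0.379 m.

0.379 m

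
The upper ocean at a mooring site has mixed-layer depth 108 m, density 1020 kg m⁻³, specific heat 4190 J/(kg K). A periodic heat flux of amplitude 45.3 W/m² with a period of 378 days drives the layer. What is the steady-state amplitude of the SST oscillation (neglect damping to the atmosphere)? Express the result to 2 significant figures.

0.51 K

Areal heat capacity C = ρ c_p D = 1020 × 4190 × 108 = 4.62×10^8 J m⁻² K⁻¹.
Angular frequency ω = 2π / T = 2π / 3.27×10^7 s = 1.92×10^-7 s⁻¹.
Cω = 4.62×10^8 × 1.92×10^-7 = 88.8 W/(m²·K).
Amplitude A = F₀ / (Cω) = 45.3 / 88.8 = 0.510 K.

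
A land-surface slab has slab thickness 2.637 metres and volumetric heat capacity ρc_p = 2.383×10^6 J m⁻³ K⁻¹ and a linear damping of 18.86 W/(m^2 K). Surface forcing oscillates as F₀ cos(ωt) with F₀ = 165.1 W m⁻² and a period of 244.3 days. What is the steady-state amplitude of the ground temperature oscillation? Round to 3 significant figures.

Areal heat capacity C = ρc_p × D = 2.383×10^6 × 2.637 = 6.28×10^6 J/(m^2 K).
Angular frequency ω = 2π / T = 2π / 2.11×10^7 s = 2.98×10^-7 s⁻¹.
√((Cω)² + λ²) = √((1.87)² + 18.86²) = 19.0 W/(m²·K).
Amplitude A = F₀ / √((Cω)²+λ²) = 165.1 / 19.0 = 8.71 K.

8.71 K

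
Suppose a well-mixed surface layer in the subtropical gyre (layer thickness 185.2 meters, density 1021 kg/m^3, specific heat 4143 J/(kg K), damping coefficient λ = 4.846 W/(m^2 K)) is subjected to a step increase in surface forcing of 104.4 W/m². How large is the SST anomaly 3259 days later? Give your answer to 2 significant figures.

18 K

Areal heat capacity C = ρ c_p D = 1021 × 4143 × 185.2 = 7.83×10^8 J m⁻² K⁻¹.
τ = C / λ = 7.83×10^8 / 4.846 = 1.62×10^8 s.
Equilibrium anomaly ΔT_eq = F / λ = 104.4 / 4.846 = 21.5 K.
t = 3259 days = 2.82×10^8 s, so t/τ = 1.74.
ΔT(t) = ΔT_eq (1 − e^(−t/τ)) = 21.5 × (1 − e^−1.74) = 17.8 K.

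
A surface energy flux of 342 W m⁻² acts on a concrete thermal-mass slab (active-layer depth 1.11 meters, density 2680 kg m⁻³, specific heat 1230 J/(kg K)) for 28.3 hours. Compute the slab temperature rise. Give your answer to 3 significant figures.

Areal heat capacity C = ρ c_p D = 2680 × 1230 × 1.11 = 3.66×10^6 J/(m²·K).
Net heat input Q = F Δt = 342 × (28.3 hours × 3600 s/hour) = 3.48×10^7 J/m².
ΔT = Q / C = 3.48×10^7 / 3.66×10^6 = 9.52 K.

9.52 K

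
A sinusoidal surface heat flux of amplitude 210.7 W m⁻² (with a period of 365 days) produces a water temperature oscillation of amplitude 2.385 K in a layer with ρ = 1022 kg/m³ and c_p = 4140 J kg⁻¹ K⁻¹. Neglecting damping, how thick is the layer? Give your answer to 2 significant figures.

100 m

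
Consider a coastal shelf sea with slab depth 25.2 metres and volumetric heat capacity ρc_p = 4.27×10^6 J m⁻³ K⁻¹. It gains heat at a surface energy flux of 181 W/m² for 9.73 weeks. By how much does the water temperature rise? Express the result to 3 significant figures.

9.90 K

Areal heat capacity C = ρc_p × D = 4.27×10^6 × 25.2 = 1.08×10^8 J m⁻² K⁻¹.
Net heat input Q = F Δt = 181 × (9.73 weeks × 6.048×10^5 s/week) = 1.07×10^9 J/m².
ΔT = Q / C = 1.07×10^9 / 1.08×10^8 = 9.90 K.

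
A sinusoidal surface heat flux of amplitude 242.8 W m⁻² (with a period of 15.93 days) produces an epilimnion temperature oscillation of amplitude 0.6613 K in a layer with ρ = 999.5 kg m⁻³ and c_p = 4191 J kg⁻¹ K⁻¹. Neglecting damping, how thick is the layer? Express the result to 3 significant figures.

ω = 2π / 1.38×10^6 s = 4.57×10^-6 s⁻¹.
Required C = F₀ / (A ω) = 242.8 / (0.6613 × 4.57×10^-6) = 8.04×10^7 J/(m²·K).
D = C / (ρ c_p) = 8.04×10^7 / (999.5 × 4191) = 19.2 m.

19.2 m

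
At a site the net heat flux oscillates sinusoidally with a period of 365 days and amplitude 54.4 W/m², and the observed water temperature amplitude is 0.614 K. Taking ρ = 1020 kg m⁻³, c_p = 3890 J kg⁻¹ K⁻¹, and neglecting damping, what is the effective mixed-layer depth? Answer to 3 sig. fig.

112 m

ω = 2π / 3.15×10^7 s = 1.99×10^-7 s⁻¹.
Required C = F₀ / (A ω) = 54.4 / (0.614 × 1.99×10^-7) = 4.45×10^8 J/(m²·K).
D = C / (ρ c_p) = 4.45×10^8 / (1020 × 3890) = 112 m.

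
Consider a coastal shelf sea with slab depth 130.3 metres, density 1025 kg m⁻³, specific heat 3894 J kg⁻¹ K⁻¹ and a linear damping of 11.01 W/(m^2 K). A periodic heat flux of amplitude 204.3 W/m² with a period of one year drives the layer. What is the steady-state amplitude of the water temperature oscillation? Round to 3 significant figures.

1.96 K

Areal heat capacity C = ρ c_p D = 1025 × 3894 × 130.3 = 5.20×10^8 J m⁻² K⁻¹.
Angular frequency ω = 2π / T = 2π / 3.15×10^7 s = 1.99×10^-7 s⁻¹.
√((Cω)² + λ²) = √((104)² + 11.01²) = 104 W/(m²·K).
Amplitude A = F₀ / √((Cω)²+λ²) = 204.3 / 104 = 1.96 K.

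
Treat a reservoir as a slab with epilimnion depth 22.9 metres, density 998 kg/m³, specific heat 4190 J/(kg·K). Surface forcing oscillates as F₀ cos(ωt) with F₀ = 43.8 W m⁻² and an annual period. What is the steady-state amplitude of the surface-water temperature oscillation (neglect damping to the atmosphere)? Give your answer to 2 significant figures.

2.3 K

Areal heat capacity C = ρ c_p D = 998 × 4190 × 22.9 = 9.58×10^7 J/(m^2 K).
Angular frequency ω = 2π / T = 2π / 3.15×10^7 s = 1.99×10^-7 s⁻¹.
Cω = 9.58×10^7 × 1.99×10^-7 = 19.1 W/(m²·K).
Amplitude A = F₀ / (Cω) = 43.8 / 19.1 = 2.30 K.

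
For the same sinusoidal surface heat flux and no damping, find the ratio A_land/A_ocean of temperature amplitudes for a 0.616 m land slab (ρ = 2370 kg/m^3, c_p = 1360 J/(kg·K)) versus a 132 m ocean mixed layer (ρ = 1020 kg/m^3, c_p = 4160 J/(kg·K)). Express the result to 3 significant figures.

C_ocean = 1020 × 4160 × 132 = 5.60×10^8 J/(m²·K).
C_land = 2370 × 1360 × 0.616 = 1.99×10^6 J/(m²·K).
Undamped amplitude ∝ 1/C, so A_land/A_ocean = C_ocean/C_land = 282.

282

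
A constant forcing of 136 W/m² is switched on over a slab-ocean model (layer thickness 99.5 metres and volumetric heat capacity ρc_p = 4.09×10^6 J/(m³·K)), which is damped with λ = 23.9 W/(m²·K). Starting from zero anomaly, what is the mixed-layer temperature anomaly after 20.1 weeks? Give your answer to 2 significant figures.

2.9 K

Areal heat capacity C = ρc_p × D = 4.09×10^6 × 99.5 = 4.07×10^8 J/(m²·K).
τ = C / λ = 4.07×10^8 / 23.9 = 1.70×10^7 s.
Equilibrium anomaly ΔT_eq = F / λ = 136 / 23.9 = 5.69 K.
t = 20.1 weeks = 1.22×10^7 s, so t/τ = 0.714.
ΔT(t) = ΔT_eq (1 − e^(−t/τ)) = 5.69 × (1 − e^−0.714) = 2.90 K.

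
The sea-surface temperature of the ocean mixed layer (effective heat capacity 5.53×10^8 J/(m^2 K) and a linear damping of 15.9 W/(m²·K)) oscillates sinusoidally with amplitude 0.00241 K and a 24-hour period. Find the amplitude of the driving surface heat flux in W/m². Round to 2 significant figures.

Areal heat capacity C = 5.53×10^8 J/(m^2 K) (given).
ω = 2π / 86400 s = 7.27×10^-5 s⁻¹.
√((Cω)² + λ²) = √((40200)² + 15.9²) = 40200 W/(m²·K).
F₀ = A × √((Cω)²+λ²) = 0.00241 × 40200 = 96.9 W/m².

97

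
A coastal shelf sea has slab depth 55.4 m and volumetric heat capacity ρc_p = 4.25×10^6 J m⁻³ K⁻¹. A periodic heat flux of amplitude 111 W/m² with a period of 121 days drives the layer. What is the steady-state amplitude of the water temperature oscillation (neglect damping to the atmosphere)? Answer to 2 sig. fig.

0.78 K

Areal heat capacity C = ρc_p × D = 4.25×10^6 × 55.4 = 2.35×10^8 J m⁻² K⁻¹.
Angular frequency ω = 2π / T = 2π / 1.05×10^7 s = 6.01×10^-7 s⁻¹.
Cω = 2.35×10^8 × 6.01×10^-7 = 142 W/(m²·K).
Amplitude A = F₀ / (Cω) = 111 / 142 = 0.784 K.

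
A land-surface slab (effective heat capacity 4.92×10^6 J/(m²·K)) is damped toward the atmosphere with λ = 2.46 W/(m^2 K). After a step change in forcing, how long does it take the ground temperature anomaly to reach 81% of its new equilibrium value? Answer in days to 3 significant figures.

38.4 days

Areal heat capacity C = 4.92×10^6 J/(m²·K) (given).
τ = C / λ = 4.92×10^6 / 2.46 = 2.00×10^6 s.
Fraction reached: 1 − e^(−t/τ) = 0.81 ⇒ t = −τ ln(1 − 0.81) = τ × 1.66.
t = 3.32×10^6 s = 38.4 days.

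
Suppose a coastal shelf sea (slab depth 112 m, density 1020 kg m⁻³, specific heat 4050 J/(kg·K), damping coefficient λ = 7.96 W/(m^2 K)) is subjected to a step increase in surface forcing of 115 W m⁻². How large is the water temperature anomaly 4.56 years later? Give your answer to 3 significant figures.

13.2 K

Areal heat capacity C = ρ c_p D = 1020 × 4050 × 112 = 4.63×10^8 J m⁻² K⁻¹.
τ = C / λ = 4.63×10^8 / 7.96 = 5.81×10^7 s.
Equilibrium anomaly ΔT_eq = F / λ = 115 / 7.96 = 14.4 K.
t = 4.56 years = 1.44×10^8 s, so t/τ = 2.48.
ΔT(t) = ΔT_eq (1 − e^(−t/τ)) = 14.4 × (1 − e^−2.48) = 13.2 K.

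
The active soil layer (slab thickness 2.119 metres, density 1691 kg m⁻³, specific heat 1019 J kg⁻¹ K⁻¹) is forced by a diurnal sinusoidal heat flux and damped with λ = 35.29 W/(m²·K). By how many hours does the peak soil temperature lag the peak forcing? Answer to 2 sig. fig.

Areal heat capacity C = ρ c_p D = 1691 × 1019 × 2.119 = 3.65×10^6 J m⁻² K⁻¹.
ω = 2π / 86400 s = 7.27×10^-5 s⁻¹.
Phase lag φ = arctan(Cω/λ) = arctan(266/35.29) = 1.44 rad.
Time lag = φ / ω = 1.44 / 7.27×10^-5 = 19800 s = 5.50 hours.

5.5 hours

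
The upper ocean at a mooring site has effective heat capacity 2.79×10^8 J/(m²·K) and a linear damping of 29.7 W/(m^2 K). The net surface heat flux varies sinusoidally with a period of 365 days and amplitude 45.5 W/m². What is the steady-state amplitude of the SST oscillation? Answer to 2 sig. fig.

Areal heat capacity C = 2.79×10^8 J/(m²·K) (given).
Angular frequency ω = 2π / T = 2π / 3.15×10^7 s = 1.99×10^-7 s⁻¹.
√((Cω)² + λ²) = √((55.6)² + 29.7²) = 63.0 W/(m²·K).
Amplitude A = F₀ / √((Cω)²+λ²) = 45.5 / 63.0 = 0.722 K.

0.72 K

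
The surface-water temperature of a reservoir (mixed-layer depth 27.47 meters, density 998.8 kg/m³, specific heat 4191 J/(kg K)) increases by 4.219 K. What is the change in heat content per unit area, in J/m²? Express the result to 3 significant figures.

Areal heat capacity C = ρ c_p D = 998.8 × 4191 × 27.47 = 1.15×10^8 J/(m²·K).
ΔQ = C ΔT = 1.15×10^8 × 4.219 = 4.85×10^8 J/m².

4.85×10^8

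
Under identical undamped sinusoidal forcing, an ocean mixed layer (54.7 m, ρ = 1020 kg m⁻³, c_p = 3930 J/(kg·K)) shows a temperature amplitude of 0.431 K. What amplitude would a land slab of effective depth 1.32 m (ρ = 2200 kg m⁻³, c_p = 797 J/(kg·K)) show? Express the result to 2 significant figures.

C_ocean = 2.19×10^8 J/(m²·K); C_land = 2.31×10^6 J/(m²·K).
A ∝ 1/C ⇒ A_land = A_ocean × C_ocean/C_land = 0.431 × 94.7 = 40.8 K.

41 K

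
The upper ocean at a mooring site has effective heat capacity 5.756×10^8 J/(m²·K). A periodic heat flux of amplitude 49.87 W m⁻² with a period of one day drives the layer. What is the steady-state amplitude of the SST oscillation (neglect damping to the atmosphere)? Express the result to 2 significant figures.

0.0012 K

Areal heat capacity C = 5.756×10^8 J/(m²·K) (given).
Angular frequency ω = 2π / T = 2π / 86400 s = 7.27×10^-5 s⁻¹.
Cω = 5.76×10^8 × 7.27×10^-5 = 41900 W/(m²·K).
Amplitude A = F₀ / (Cω) = 49.87 / 41900 = 0.00119 K.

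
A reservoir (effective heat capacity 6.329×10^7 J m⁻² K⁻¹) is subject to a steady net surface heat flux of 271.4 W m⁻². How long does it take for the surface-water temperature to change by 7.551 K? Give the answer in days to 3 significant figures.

20.4 days

Areal heat capacity C = 6.329×10^7 J m⁻² K⁻¹ (given).
Time required: Δt = C ΔT / F = 6.33×10^7 × 7.551 / 271.4 = 1.76×10^6 s.
In days: 1.76×10^6 s / (86400 s/day) = 20.4 days.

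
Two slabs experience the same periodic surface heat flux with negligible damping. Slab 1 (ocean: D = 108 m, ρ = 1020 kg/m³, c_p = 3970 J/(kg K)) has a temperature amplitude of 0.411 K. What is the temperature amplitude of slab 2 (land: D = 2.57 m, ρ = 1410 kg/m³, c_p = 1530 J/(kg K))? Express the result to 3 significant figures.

32.4 K

C_ocean = 4.37×10^8 J/(m²·K); C_land = 5.54×10^6 J/(m²·K).
A ∝ 1/C ⇒ A_land = A_ocean × C_ocean/C_land = 0.411 × 78.9 = 32.4 K.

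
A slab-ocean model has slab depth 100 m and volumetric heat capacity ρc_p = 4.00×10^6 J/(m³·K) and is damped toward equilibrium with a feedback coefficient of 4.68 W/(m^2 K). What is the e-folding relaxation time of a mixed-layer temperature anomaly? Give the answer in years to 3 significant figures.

2.71 years

Areal heat capacity C = ρc_p × D = 4.00×10^6 × 100 = 4.00×10^8 J m⁻² K⁻¹.
Relaxation time τ = C / λ = 4.00×10^8 / 4.68 = 8.55×10^7 s.
In years: 8.55×10^7 s / (3.156×10^7 s/year) = 2.71 years.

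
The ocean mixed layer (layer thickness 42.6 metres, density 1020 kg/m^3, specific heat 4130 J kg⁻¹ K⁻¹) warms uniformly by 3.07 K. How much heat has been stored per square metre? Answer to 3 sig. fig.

Areal heat capacity C = ρ c_p D = 1020 × 4130 × 42.6 = 1.79×10^8 J/(m²·K).
ΔQ = C ΔT = 1.79×10^8 × 3.07 = 5.51×10^8 J/m².

5.51×10^8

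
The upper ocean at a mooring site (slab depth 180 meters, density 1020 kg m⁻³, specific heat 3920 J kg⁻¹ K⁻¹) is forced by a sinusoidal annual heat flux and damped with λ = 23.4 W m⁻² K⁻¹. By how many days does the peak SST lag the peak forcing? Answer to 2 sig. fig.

82 days

Areal heat capacity C = ρ c_p D = 1020 × 3920 × 180 = 7.20×10^8 J/(m^2 K).
ω = 2π / 3.15×10^7 s = 1.99×10^-7 s⁻¹.
Phase lag φ = arctan(Cω/λ) = arctan(143/23.4) = 1.41 rad.
Time lag = φ / ω = 1.41 / 1.99×10^-7 = 7.07×10^6 s = 81.9 days.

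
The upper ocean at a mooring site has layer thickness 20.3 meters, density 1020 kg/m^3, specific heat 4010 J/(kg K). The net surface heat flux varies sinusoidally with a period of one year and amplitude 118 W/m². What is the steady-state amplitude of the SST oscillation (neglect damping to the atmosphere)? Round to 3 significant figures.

7.13 K

Areal heat capacity C = ρ c_p D = 1020 × 4010 × 20.3 = 8.30×10^7 J/(m²·K).
Angular frequency ω = 2π / T = 2π / 3.15×10^7 s = 1.99×10^-7 s⁻¹.
Cω = 8.30×10^7 × 1.99×10^-7 = 16.5 W/(m²·K).
Amplitude A = F₀ / (Cω) = 118 / 16.5 = 7.13 K.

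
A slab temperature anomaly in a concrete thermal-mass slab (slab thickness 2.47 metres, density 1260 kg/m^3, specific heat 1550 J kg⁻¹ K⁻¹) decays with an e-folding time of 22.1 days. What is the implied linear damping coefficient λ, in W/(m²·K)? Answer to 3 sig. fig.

2.53

Areal heat capacity C = ρ c_p D = 1260 × 1550 × 2.47 = 4.82×10^6 J/(m²·K).
τ = 22.1 days = 1.91×10^6 s.
λ = C / τ = 4.82×10^6 / 1.91×10^6 = 2.53 W/(m²·K).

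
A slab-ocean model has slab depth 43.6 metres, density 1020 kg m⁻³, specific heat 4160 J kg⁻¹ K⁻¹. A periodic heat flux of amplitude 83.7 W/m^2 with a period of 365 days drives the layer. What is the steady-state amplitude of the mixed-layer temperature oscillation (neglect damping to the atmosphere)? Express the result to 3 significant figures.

Areal heat capacity C = ρ c_p D = 1020 × 4160 × 43.6 = 1.85×10^8 J/(m^2 K).
Angular frequency ω = 2π / T = 2π / 3.15×10^7 s = 1.99×10^-7 s⁻¹.
Cω = 1.85×10^8 × 1.99×10^-7 = 36.9 W/(m²·K).
Amplitude A = F₀ / (Cω) = 83.7 / 36.9 = 2.27 K.

2.27 K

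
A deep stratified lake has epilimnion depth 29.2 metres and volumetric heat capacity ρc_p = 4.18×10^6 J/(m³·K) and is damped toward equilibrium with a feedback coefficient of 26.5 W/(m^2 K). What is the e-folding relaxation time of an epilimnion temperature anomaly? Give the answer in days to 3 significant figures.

Areal heat capacity C = ρc_p × D = 4.18×10^6 × 29.2 = 1.22×10^8 J/(m^2 K).
Relaxation time τ = C / λ = 1.22×10^8 / 26.5 = 4.61×10^6 s.
In days: 4.61×10^6 s / (86400 s/day) = 53.3 days.

53.3 days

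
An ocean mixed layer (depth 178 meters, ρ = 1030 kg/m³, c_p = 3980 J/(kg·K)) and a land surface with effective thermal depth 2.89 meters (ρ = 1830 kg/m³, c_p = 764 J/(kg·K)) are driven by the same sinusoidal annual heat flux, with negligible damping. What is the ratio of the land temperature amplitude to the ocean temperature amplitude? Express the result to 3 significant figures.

C_ocean = 1030 × 3980 × 178 = 7.30×10^8 J/(m²·K).
C_land = 1830 × 764 × 2.89 = 4.04×10^6 J/(m²·K).
Undamped amplitude ∝ 1/C, so A_land/A_ocean = C_ocean/C_land = 181.

181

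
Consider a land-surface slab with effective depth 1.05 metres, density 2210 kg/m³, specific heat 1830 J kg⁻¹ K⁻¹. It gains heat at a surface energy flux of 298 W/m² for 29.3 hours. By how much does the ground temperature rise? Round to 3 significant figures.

7.40 K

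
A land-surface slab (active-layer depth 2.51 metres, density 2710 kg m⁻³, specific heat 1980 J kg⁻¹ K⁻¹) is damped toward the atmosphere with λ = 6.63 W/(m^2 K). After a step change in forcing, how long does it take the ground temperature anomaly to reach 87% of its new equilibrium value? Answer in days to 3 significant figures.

48.0 days

Areal heat capacity C = ρ c_p D = 2710 × 1980 × 2.51 = 1.35×10^7 J m⁻² K⁻¹.
τ = C / λ = 1.35×10^7 / 6.63 = 2.03×10^6 s.
Fraction reached: 1 − e^(−t/τ) = 0.87 ⇒ t = −τ ln(1 − 0.87) = τ × 2.04.
t = 4.14×10^6 s = 48.0 days.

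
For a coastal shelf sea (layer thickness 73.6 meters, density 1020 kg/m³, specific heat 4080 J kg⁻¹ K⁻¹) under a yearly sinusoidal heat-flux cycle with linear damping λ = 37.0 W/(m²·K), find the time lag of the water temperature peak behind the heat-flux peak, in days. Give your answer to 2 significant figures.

Areal heat capacity C = ρ c_p D = 1020 × 4080 × 73.6 = 3.06×10^8 J/(m²·K).
ω = 2π / 3.15×10^7 s = 1.99×10^-7 s⁻¹.
Phase lag φ = arctan(Cω/λ) = arctan(61.0/37.0) = 1.03 rad.
Time lag = φ / ω = 1.03 / 1.99×10^-7 = 5.15×10^6 s = 59.6 days.

60 days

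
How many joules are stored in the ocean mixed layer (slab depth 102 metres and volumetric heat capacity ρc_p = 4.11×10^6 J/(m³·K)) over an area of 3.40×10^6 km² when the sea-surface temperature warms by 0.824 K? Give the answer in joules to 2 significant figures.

1.2×10^21 J

Areal heat capacity C = ρc_p × D = 4.11×10^6 × 102 = 4.19×10^8 J/(m²·K).
Heat per unit area: q = C ΔT = 4.19×10^8 × 0.824 = 3.45×10^8 J/m².
Total heat: Q = q × A = 3.45×10^8 × (3.40×10^6 × 10⁶ m²) = 1.17×10^21 J.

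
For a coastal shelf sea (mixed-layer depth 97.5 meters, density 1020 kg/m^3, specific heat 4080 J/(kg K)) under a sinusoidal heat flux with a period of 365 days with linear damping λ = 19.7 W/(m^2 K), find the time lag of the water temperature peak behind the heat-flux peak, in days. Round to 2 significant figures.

77 days

Areal heat capacity C = ρ c_p D = 1020 × 4080 × 97.5 = 4.06×10^8 J/(m²·K).
ω = 2π / 3.15×10^7 s = 1.99×10^-7 s⁻¹.
Phase lag φ = arctan(Cω/λ) = arctan(80.8/19.7) = 1.33 rad.
Time lag = φ / ω = 1.33 / 1.99×10^-7 = 6.68×10^6 s = 77.4 days.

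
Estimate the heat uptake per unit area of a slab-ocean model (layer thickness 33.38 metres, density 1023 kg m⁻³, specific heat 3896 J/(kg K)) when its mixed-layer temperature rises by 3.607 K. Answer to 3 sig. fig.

4.80×10^8

Areal heat capacity C = ρ c_p D = 1023 × 3896 × 33.38 = 1.33×10^8 J/(m²·K).
ΔQ = C ΔT = 1.33×10^8 × 3.607 = 4.80×10^8 J/m².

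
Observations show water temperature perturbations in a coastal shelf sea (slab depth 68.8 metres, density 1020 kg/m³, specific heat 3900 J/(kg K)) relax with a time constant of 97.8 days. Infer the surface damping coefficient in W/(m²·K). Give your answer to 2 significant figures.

Areal heat capacity C = ρ c_p D = 1020 × 3900 × 68.8 = 2.74×10^8 J/(m²·K).
τ = 97.8 days = 8.45×10^6 s.
λ = C / τ = 2.74×10^8 / 8.45×10^6 = 32.4 W/(m²·K).

32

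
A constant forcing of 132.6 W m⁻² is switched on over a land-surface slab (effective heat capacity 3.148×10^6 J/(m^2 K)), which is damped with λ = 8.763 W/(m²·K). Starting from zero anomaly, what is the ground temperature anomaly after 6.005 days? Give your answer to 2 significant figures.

12 K

Areal heat capacity C = 3.148×10^6 J/(m^2 K) (given).
τ = C / λ = 3.15×10^6 / 8.763 = 3.59×10^5 s.
Equilibrium anomaly ΔT_eq = F / λ = 132.6 / 8.763 = 15.1 K.
t = 6.005 days = 5.19×10^5 s, so t/τ = 1.44.
ΔT(t) = ΔT_eq (1 − e^(−t/τ)) = 15.1 × (1 − e^−1.44) = 11.6 K.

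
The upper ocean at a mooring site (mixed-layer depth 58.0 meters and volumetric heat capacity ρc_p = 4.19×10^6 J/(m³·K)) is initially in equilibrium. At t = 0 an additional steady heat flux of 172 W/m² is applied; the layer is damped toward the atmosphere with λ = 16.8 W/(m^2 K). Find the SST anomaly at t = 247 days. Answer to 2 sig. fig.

7.9 K

Areal heat capacity C = ρc_p × D = 4.19×10^6 × 58.0 = 2.43×10^8 J/(m^2 K).
τ = C / λ = 2.43×10^8 / 16.8 = 1.45×10^7 s.
Equilibrium anomaly ΔT_eq = F / λ = 172 / 16.8 = 10.2 K.
t = 247 days = 2.13×10^7 s, so t/τ = 1.48.
ΔT(t) = ΔT_eq (1 − e^(−t/τ)) = 10.2 × (1 − e^−1.48) = 7.90 K.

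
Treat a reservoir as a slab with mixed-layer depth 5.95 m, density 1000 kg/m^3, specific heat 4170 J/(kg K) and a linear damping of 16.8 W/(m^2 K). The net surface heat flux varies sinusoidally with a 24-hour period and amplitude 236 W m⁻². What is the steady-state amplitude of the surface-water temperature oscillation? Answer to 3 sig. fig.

Areal heat capacity C = ρ c_p D = 1000 × 4170 × 5.95 = 2.48×10^7 J/(m²·K).
Angular frequency ω = 2π / T = 2π / 86400 s = 7.27×10^-5 s⁻¹.
√((Cω)² + λ²) = √((1800)² + 16.8²) = 1800 W/(m²·K).
Amplitude A = F₀ / √((Cω)²+λ²) = 236 / 1800 = 0.131 K.

0.131 K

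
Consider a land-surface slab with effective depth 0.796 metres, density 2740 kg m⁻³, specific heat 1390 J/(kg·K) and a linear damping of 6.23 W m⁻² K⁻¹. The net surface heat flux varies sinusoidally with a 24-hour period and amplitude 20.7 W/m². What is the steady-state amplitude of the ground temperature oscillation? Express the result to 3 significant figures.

0.0939 K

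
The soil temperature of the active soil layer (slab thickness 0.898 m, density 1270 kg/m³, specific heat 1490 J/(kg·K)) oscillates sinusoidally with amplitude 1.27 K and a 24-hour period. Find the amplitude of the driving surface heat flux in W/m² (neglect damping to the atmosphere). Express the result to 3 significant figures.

157

Areal heat capacity C = ρ c_p D = 1270 × 1490 × 0.898 = 1.70×10^6 J/(m²·K).
ω = 2π / 86400 s = 7.27×10^-5 s⁻¹.
Cω = 1.70×10^6 × 7.27×10^-5 = 124 W/(m²·K).
F₀ = A × Cω = 1.27 × 124 = 157 W/m².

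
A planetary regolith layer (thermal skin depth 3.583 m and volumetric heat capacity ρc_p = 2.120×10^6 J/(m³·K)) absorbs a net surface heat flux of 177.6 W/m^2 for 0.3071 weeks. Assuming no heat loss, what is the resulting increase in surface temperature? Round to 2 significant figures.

4.3 K

Areal heat capacity C = ρc_p × D = 2.120×10^6 × 3.583 = 7.60×10^6 J/(m^2 K).
Net heat input Q = F Δt = 177.6 × (0.3071 weeks × 6.048×10^5 s/week) = 3.30×10^7 J/m².
ΔT = Q / C = 3.30×10^7 / 7.60×10^6 = 4.34 K.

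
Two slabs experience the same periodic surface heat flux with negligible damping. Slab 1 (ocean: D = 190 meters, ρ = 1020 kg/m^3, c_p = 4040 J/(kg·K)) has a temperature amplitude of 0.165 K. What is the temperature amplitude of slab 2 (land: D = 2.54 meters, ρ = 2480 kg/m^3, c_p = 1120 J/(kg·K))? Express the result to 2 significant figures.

18 K

C_ocean = 7.83×10^8 J/(m²·K); C_land = 7.06×10^6 J/(m²·K).
A ∝ 1/C ⇒ A_land = A_ocean × C_ocean/C_land = 0.165 × 111 = 18.3 K.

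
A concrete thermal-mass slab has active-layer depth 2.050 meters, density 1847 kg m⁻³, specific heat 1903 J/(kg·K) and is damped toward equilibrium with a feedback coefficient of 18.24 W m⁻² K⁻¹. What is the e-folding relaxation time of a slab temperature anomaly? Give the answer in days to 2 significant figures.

4.6 days

Areal heat capacity C = ρ c_p D = 1847 × 1903 × 2.050 = 7.21×10^6 J/(m^2 K).
Relaxation time τ = C / λ = 7.21×10^6 / 18.24 = 3.95×10^5 s.
In days: 3.95×10^5 s / (86400 s/day) = 4.57 days.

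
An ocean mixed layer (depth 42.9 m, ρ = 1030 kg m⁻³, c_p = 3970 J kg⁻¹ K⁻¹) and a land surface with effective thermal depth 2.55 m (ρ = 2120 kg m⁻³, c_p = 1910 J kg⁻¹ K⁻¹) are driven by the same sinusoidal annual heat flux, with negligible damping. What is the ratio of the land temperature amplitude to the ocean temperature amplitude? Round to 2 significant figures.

C_ocean = 1030 × 3970 × 42.9 = 1.75×10^8 J/(m²·K).
C_land = 2120 × 1910 × 2.55 = 1.03×10^7 J/(m²·K).
Undamped amplitude ∝ 1/C, so A_land/A_ocean = C_ocean/C_land = 17.0.

17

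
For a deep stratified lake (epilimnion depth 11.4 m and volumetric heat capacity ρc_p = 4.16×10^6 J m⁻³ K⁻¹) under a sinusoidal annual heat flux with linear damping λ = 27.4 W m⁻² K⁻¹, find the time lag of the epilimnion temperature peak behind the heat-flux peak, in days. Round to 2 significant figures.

19 days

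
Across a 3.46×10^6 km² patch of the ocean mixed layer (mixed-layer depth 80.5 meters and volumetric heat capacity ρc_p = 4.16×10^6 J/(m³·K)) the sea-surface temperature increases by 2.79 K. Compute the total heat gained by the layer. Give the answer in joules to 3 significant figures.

Areal heat capacity C = ρc_p × D = 4.16×10^6 × 80.5 = 3.35×10^8 J/(m²·K).
Heat per unit area: q = C ΔT = 3.35×10^8 × 2.79 = 9.34×10^8 J/m².
Total heat: Q = q × A = 9.34×10^8 × (3.46×10^6 × 10⁶ m²) = 3.23×10^21 J.

3.23×10^21 J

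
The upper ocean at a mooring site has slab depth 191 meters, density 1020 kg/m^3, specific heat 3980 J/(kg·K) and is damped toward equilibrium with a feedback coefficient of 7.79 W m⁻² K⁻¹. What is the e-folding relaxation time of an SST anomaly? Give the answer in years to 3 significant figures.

3.15 years

Areal heat capacity C = ρ c_p D = 1020 × 3980 × 191 = 7.75×10^8 J m⁻² K⁻¹.
Relaxation time τ = C / λ = 7.75×10^8 / 7.79 = 9.95×10^7 s.
In years: 9.95×10^7 s / (3.156×10^7 s/year) = 3.15 years.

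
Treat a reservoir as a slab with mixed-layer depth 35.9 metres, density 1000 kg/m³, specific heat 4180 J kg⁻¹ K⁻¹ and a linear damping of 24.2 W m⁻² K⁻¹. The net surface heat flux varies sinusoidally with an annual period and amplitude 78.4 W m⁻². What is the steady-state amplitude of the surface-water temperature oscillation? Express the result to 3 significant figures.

Areal heat capacity C = ρ c_p D = 1000 × 4180 × 35.9 = 1.50×10^8 J m⁻² K⁻¹.
Angular frequency ω = 2π / T = 2π / 3.15×10^7 s = 1.99×10^-7 s⁻¹.
√((Cω)² + λ²) = √((29.9)² + 24.2²) = 38.5 W/(m²·K).
Amplitude A = F₀ / √((Cω)²+λ²) = 78.4 / 38.5 = 2.04 K.

2.04 K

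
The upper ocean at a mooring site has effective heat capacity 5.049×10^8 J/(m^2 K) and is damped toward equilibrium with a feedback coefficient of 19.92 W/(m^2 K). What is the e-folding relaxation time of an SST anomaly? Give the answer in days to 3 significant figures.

293 days

Areal heat capacity C = 5.049×10^8 J/(m^2 K) (given).
Relaxation time τ = C / λ = 5.05×10^8 / 19.92 = 2.53×10^7 s.
In days: 2.53×10^7 s / (86400 s/day) = 293 days.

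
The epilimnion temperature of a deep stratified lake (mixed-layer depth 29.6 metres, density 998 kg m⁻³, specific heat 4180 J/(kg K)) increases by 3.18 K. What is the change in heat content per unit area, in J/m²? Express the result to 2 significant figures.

3.9×10^8

Areal heat capacity C = ρ c_p D = 998 × 4180 × 29.6 = 1.23×10^8 J/(m^2 K).
ΔQ = C ΔT = 1.23×10^8 × 3.18 = 3.93×10^8 J/m².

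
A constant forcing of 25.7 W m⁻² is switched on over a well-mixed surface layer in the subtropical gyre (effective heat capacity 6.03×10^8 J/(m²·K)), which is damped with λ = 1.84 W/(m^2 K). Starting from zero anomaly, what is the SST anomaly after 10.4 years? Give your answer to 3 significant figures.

8.84 K

Areal heat capacity C = 6.03×10^8 J/(m²·K) (given).
τ = C / λ = 6.03×10^8 / 1.84 = 3.28×10^8 s.
Equilibrium anomaly ΔT_eq = F / λ = 25.7 / 1.84 = 14.0 K.
t = 10.4 years = 3.28×10^8 s, so t/τ = 1.00.
ΔT(t) = ΔT_eq (1 − e^(−t/τ)) = 14.0 × (1 − e^−1.00) = 8.84 K.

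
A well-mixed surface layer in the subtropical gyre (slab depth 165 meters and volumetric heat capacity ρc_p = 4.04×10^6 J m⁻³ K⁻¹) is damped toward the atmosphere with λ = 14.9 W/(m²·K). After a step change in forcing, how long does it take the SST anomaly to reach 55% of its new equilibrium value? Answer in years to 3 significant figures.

1.13 years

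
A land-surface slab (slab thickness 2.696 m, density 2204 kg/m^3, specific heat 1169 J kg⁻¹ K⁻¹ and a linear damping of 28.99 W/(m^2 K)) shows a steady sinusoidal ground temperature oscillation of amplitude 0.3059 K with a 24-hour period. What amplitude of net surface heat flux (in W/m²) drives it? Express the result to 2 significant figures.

150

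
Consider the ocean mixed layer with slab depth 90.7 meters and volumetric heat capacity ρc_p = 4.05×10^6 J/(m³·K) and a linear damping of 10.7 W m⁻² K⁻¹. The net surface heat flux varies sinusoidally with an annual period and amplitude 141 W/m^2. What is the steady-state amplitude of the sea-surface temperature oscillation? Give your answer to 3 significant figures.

Areal heat capacity C = ρc_p × D = 4.05×10^6 × 90.7 = 3.67×10^8 J m⁻² K⁻¹.
Angular frequency ω = 2π / T = 2π / 3.15×10^7 s = 1.99×10^-7 s⁻¹.
√((Cω)² + λ²) = √((73.2)² + 10.7²) = 74.0 W/(m²·K).
Amplitude A = F₀ / √((Cω)²+λ²) = 141 / 74.0 = 1.91 K.

1.91 K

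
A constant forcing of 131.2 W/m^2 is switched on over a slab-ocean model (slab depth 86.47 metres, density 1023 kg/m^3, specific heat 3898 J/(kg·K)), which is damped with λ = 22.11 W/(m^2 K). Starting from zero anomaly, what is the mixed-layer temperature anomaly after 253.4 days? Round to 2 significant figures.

4.5 K

Areal heat capacity C = ρ c_p D = 1023 × 3898 × 86.47 = 3.45×10^8 J/(m^2 K).
τ = C / λ = 3.45×10^8 / 22.11 = 1.56×10^7 s.
Equilibrium anomaly ΔT_eq = F / λ = 131.2 / 22.11 = 5.93 K.
t = 253.4 days = 2.19×10^7 s, so t/τ = 1.40.
ΔT(t) = ΔT_eq (1 − e^(−t/τ)) = 5.93 × (1 − e^−1.40) = 4.48 K.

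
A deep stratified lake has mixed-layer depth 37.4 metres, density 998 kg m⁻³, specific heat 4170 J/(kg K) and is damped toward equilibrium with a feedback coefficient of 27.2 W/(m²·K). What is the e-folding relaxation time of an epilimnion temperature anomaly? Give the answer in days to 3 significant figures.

66.2 days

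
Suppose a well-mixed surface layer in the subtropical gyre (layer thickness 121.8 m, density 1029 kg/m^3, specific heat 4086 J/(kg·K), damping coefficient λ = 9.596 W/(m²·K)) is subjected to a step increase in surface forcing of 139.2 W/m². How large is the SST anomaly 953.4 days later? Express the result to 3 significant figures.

11.4 K

Areal heat capacity C = ρ c_p D = 1029 × 4086 × 121.8 = 5.12×10^8 J/(m²·K).
τ = C / λ = 5.12×10^8 / 9.596 = 5.34×10^7 s.
Equilibrium anomaly ΔT_eq = F / λ = 139.2 / 9.596 = 14.5 K.
t = 953.4 days = 8.24×10^7 s, so t/τ = 1.54.
ΔT(t) = ΔT_eq (1 − e^(−t/τ)) = 14.5 × (1 − e^−1.54) = 11.4 K.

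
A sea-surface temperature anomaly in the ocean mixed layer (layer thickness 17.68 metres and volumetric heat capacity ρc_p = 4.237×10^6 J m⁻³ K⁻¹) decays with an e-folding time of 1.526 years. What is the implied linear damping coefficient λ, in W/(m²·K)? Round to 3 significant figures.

Areal heat capacity C = ρc_p × D = 4.237×10^6 × 17.68 = 7.49×10^7 J/(m^2 K).
τ = 1.526 years = 4.82×10^7 s.
λ = C / τ = 7.49×10^7 / 4.82×10^7 = 1.56 W/(m²·K).

1.56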